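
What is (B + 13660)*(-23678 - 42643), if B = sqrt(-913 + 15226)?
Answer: -905944860 - 66321*sqrt(14313) ≈ -9.1388e+8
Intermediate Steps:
B = sqrt(14313) ≈ 119.64
(B + 13660)*(-23678 - 42643) = (sqrt(14313) + 13660)*(-23678 - 42643) = (13660 + sqrt(14313))*(-66321) = -905944860 - 66321*sqrt(14313)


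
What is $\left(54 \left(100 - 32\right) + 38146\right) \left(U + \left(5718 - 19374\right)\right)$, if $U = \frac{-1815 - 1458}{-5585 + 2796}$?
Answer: $- \frac{1592567899398}{2789} \approx -5.7102 \cdot 10^{8}$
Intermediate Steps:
$U = \frac{3273}{2789}$ ($U = - \frac{3273}{-2789} = \left(-3273\right) \left(- \frac{1}{2789}\right) = \frac{3273}{2789} \approx 1.1735$)
$\left(54 \left(100 - 32\right) + 38146\right) \left(U + \left(5718 - 19374\right)\right) = \left(54 \left(100 - 32\right) + 38146\right) \left(\frac{3273}{2789} + \left(5718 - 19374\right)\right) = \left(54 \cdot 68 + 38146\right) \left(\frac{3273}{2789} + \left(5718 - 19374\right)\right) = \left(3672 + 38146\right) \left(\frac{3273}{2789} - 13656\right) = 41818 \left(- \frac{38083311}{2789}\right) = - \frac{1592567899398}{2789}$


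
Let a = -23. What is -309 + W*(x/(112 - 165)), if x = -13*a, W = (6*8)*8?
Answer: -131193/53 ≈ -2475.3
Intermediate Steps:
W = 384 (W = 48*8 = 384)
x = 299 (x = -13*(-23) = 299)
-309 + W*(x/(112 - 165)) = -309 + 384*(299/(112 - 165)) = -309 + 384*(299/(-53)) = -309 + 384*(299*(-1/53)) = -309 + 384*(-299/53) = -309 - 114816/53 = -131193/53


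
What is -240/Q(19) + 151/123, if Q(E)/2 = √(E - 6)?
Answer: 151/123 - 120*√13/13 ≈ -32.054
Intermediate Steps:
Q(E) = 2*√(-6 + E) (Q(E) = 2*√(E - 6) = 2*√(-6 + E))
-240/Q(19) + 151/123 = -240*1/(2*√(-6 + 19)) + 151/123 = -240*√13/26 + 151*(1/123) = -120*√13/13 + 151/123 = 151/123 - 120*√13/13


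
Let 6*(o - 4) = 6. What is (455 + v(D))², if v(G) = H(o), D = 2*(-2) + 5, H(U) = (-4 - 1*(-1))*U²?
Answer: 144400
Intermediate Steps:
o = 5 (o = 4 + (⅙)*6 = 4 + 1 = 5)
H(U) = -3*U² (H(U) = (-4 + 1)*U² = -3*U²)
D = 1 (D = -4 + 5 = 1)
v(G) = -75 (v(G) = -3*5² = -3*25 = -75)
(455 + v(D))² = (455 - 75)² = 380² = 144400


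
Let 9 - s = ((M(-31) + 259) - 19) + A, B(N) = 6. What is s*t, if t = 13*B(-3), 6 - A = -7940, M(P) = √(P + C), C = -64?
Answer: -637806 - 78*I*√95 ≈ -6.3781e+5 - 760.25*I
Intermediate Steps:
M(P) = √(-64 + P) (M(P) = √(P - 64) = √(-64 + P))
A = 7946 (A = 6 - 1*(-7940) = 6 + 7940 = 7946)
t = 78 (t = 13*6 = 78)
s = -8177 - I*√95 (s = 9 - (((√(-64 - 31) + 259) - 19) + 7946) = 9 - (((√(-95) + 259) - 19) + 7946) = 9 - (((I*√95 + 259) - 19) + 7946) = 9 - (((259 + I*√95) - 19) + 7946) = 9 - ((240 + I*√95) + 7946) = 9 - (8186 + I*√95) = 9 + (-8186 - I*√95) = -8177 - I*√95 ≈ -8177.0 - 9.7468*I)
s*t = (-8177 - I*√95)*78 = -637806 - 78*I*√95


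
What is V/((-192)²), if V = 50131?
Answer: 50131/36864 ≈ 1.3599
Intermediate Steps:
V/((-192)²) = 50131/((-192)²) = 50131/36864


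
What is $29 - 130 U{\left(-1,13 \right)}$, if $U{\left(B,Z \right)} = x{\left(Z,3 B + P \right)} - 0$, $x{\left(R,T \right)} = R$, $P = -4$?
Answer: $-1661$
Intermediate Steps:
$U{\left(B,Z \right)} = Z$ ($U{\left(B,Z \right)} = Z - 0 = Z + 0 = Z$)
$29 - 130 U{\left(-1,13 \right)} = 29 - 1690 = -1661$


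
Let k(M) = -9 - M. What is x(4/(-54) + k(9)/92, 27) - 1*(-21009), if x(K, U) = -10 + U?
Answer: 21026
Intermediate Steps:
x(4/(-54) + k(9)/92, 27) - 1*(-21009) = (-10 + 27) - 1*(-21009) = 17 + 21009 = 21026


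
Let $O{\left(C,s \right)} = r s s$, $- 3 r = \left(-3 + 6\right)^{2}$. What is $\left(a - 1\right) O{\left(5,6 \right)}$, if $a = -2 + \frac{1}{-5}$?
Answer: $\frac{1728}{5} \approx 345.6$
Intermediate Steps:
$r = -3$ ($r = - \frac{\left(-3 + 6\right)^{2}}{3} = - \frac{3^{2}}{3} = \left(- \frac{1}{3}\right) 9 = -3$)
$a = - \frac{11}{5}$ ($a = -2 - \frac{1}{5} = - \frac{11}{5} \approx -2.2$)
$O{\left(C,s \right)} = - 3 s^{2}$ ($O{\left(C,s \right)} = - 3 s s = - 3 s^{2}$)
$\left(a - 1\right) O{\left(5,6 \right)} = \left(- \frac{11}{5} - 1\right) \left(- 3 \cdot 6^{2}\right) = - \frac{16 \left(\left(-3\right) 36\right)}{5} = \left(- \frac{16}{5}\right) \left(-108\right) = \frac{1728}{5}$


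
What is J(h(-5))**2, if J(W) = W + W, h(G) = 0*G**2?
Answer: 0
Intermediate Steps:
h(G) = 0
J(W) = 2*W
J(h(-5))**2 = (2*0)**2 = 0**2 = 0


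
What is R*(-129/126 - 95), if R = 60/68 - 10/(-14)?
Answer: -383135/2499 ≈ -153.32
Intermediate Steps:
R = 190/119 (R = 60*(1/68) - 10*(-1/14) = 15/17 + 5/7 = 190/119 ≈ 1.5966)
R*(-129/126 - 95) = 190*(-129/126 - 95)/119 = 190*(-129*1/126 - 95)/119 = 190*(-43/42 - 95)/119 = (190/119)*(-4033/42) = -383135/2499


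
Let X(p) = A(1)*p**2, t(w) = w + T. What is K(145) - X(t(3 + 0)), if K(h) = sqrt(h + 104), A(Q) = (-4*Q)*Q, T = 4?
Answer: 196 + sqrt(249) ≈ 211.78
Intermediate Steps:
A(Q) = -4*Q**2
K(h) = sqrt(104 + h)
t(w) = 4 + w (t(w) = w + 4 = 4 + w)
X(p) = -4*p**2 (X(p) = (-4*1**2)*p**2 = (-4*1)*p**2 = -4*p**2)
K(145) - X(t(3 + 0)) = sqrt(104 + 145) - (-4)*(4 + (3 + 0))**2 = sqrt(249) - (-4)*(4 + 3)**2 = sqrt(249) - (-4)*7**2 = sqrt(249) - (-4)*49 = sqrt(249) - 1*(-196) = sqrt(249) + 196 = 196 + sqrt(249)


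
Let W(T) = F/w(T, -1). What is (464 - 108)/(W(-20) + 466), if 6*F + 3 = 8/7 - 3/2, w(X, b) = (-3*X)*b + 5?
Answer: 1644720/2152967 ≈ 0.76393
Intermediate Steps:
w(X, b) = 5 - 3*X*b (w(X, b) = -3*X*b + 5 = 5 - 3*X*b)
F = -47/84 (F = -½ + (8/7 - 3/2)/6 = -½ + (⅙)*(-5/14) = -½ - 5/84 = -47/84 ≈ -0.55952)
W(T) = -47/(84*(5 + 3*T)) (W(T) = -47/(84*(5 - 3*T*(-1))) = -47/(84*(5 + 3*T)))
(464 - 108)/(W(-20) + 466) = (464 - 108)/(47/(84*(-5 - 3*(-20))) + 466) = 356/(47/(84*(-5 + 60)) + 466) = 356/((47/84)/55 + 466) = 356/((47/84)*(1/55) + 466) = 356/(47/4620 + 466) = 356/(2152967/4620) = (4620/2152967)*356 = 1644720/2152967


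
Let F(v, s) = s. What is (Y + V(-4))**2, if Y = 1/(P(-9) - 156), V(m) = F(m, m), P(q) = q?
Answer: 436921/27225 ≈ 16.049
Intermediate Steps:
V(m) = m
Y = -1/165 (Y = 1/(-9 - 156) = 1/(-165) = -1/165 ≈ -0.0060606)
(Y + V(-4))**2 = (-1/165 - 4)**2 = (-661/165)**2 = 436921/27225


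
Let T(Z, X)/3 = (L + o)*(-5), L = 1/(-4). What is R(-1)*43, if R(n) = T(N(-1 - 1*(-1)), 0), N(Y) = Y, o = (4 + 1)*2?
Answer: -25155/4 ≈ -6288.8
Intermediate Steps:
o = 10 (o = 5*2 = 10)
L = -¼ ≈ -0.25000
T(Z, X) = -585/4 (T(Z, X) = 3*((-¼ + 10)*(-5)) = 3*((39/4)*(-5)) = 3*(-195/4) = -585/4)
R(n) = -585/4
R(-1)*43 = -585/4*43 = -25155/4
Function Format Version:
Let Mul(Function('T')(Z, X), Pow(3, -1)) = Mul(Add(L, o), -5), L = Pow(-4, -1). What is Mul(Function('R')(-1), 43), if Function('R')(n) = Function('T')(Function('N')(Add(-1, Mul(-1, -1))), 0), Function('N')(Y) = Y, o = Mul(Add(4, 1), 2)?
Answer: Rational(-25155, 4) ≈ -6288.8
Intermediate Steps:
o = 10 (o = Mul(5, 2) = 10)
L = Rational(-1, 4) ≈ -0.25000
Function('T')(Z, X) = Rational(-585, 4) (Function('T')(Z, X) = Mul(3, Mul(Add(Rational(-1, 4), 10), -5)) = Mul(3, Mul(Rational(39, 4), -5)) = Mul(3, Rational(-195, 4)) = Rational(-585, 4))
Function('R')(n) = Rational(-585, 4)
Mul(Function('R')(-1), 43) = Mul(Rational(-585, 4), 43) = Rational(-25155, 4)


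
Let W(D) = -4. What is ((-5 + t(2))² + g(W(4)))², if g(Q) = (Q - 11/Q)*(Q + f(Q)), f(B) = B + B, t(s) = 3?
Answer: 361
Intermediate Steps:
f(B) = 2*B
g(Q) = 3*Q*(Q - 11/Q) (g(Q) = (Q - 11/Q)*(Q + 2*Q) = (Q - 11/Q)*(3*Q) = 3*Q*(Q - 11/Q))
((-5 + t(2))² + g(W(4)))² = ((-5 + 3)² + (-33 + 3*(-4)²))² = ((-2)² + (-33 + 3*16))² = (4 + (-33 + 48))² = (4 + 15)² = 19² = 361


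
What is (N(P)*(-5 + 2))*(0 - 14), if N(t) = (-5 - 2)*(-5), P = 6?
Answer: 1470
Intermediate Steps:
N(t) = 35 (N(t) = -7*(-5) = 35)
(N(P)*(-5 + 2))*(0 - 14) = (35*(-5 + 2))*(0 - 14) = (35*(-3))*(-14) = -105*(-14) = 1470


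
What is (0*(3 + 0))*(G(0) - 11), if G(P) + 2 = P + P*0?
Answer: 0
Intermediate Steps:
G(P) = -2 + P (G(P) = -2 + (P + P*0) = -2 + (P + 0) = -2 + P)
(0*(3 + 0))*(G(0) - 11) = (0*(3 + 0))*((-2 + 0) - 11) = (0*3)*(-2 - 11) = 0*(-13) = 0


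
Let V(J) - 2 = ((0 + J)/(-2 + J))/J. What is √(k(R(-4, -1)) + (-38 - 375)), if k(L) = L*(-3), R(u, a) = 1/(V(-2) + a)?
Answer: I*√417 ≈ 20.421*I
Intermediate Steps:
V(J) = 2 + 1/(-2 + J) (V(J) = 2 + ((0 + J)/(-2 + J))/J = 2 + (J/(-2 + J))/J = 2 + 1/(-2 + J))
R(u, a) = 1/(7/4 + a) (R(u, a) = 1/((-3 + 2*(-2))/(-2 - 2) + a) = 1/((-3 - 4)/(-4) + a) = 1/(-¼*(-7) + a) = 1/(7/4 + a))
k(L) = -3*L
√(k(R(-4, -1)) + (-38 - 375)) = √(-12/(7 + 4*(-1)) + (-38 - 375)) = √(-12/(7 - 4) - 413) = √(-12/3 - 413) = √(-3*4/3 - 413) = √(-4 - 413) = √(-417) = I*√417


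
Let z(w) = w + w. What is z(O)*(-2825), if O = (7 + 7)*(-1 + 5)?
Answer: -316400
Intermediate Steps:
O = 56 (O = 14*4 = 56)
z(w) = 2*w
z(O)*(-2825) = (2*56)*(-2825) = 112*(-2825) = -316400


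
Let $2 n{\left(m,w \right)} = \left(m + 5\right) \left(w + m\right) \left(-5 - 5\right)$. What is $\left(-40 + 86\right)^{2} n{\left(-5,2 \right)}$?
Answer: $0$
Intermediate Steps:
$n{\left(m,w \right)} = - 5 \left(5 + m\right) \left(m + w\right)$ ($n{\left(m,w \right)} = \frac{\left(m + 5\right) \left(w + m\right) \left(-5 - 5\right)}{2} = \frac{\left(5 + m\right) \left(m + w\right) \left(-10\right)}{2} = \frac{\left(-10\right) \left(5 + m\right) \left(m + w\right)}{2} = - 5 \left(5 + m\right) \left(m + w\right)$)
$\left(-40 + 86\right)^{2} n{\left(-5,2 \right)} = \left(-40 + 86\right)^{2} \left(\left(-25\right) \left(-5\right) - 50 - 5 \left(-5\right)^{2} - \left(-25\right) 2\right) = 46^{2} \left(125 - 50 - 125 + 50\right) = 2116 \left(125 - 50 - 125 + 50\right) = 2116 \cdot 0 = 0$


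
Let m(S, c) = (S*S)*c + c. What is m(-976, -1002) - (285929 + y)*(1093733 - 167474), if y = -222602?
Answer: -59611685847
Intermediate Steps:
m(S, c) = c + c*S² (m(S, c) = S²*c + c = c*S² + c = c + c*S²)
m(-976, -1002) - (285929 + y)*(1093733 - 167474) = -1002*(1 + (-976)²) - (285929 - 222602)*(1093733 - 167474) = -1002*(1 + 952576) - 63327*926259 = -1002*952577 - 1*58657203693 = -954482154 - 58657203693 = -59611685847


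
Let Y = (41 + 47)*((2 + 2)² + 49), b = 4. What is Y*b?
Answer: 22880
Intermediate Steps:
Y = 5720 (Y = 88*(4² + 49) = 88*(16 + 49) = 88*65 = 5720)
Y*b = 5720*4 = 22880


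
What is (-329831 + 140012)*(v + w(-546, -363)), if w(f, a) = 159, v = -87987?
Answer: 16671423132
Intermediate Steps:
(-329831 + 140012)*(v + w(-546, -363)) = (-329831 + 140012)*(-87987 + 159) = -189819*(-87828) = 16671423132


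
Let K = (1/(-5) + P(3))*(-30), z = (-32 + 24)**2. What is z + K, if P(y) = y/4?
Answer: 95/2 ≈ 47.500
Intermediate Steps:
z = 64 (z = (-8)**2 = 64)
P(y) = y/4 (P(y) = y*(1/4) = y/4)
K = -33/2 (K = (1/(-5) + (1/4)*3)*(-30) = (-1/5 + 3/4)*(-30) = (11/20)*(-30) = -33/2 ≈ -16.500)
z + K = 64 - 33/2 = 95/2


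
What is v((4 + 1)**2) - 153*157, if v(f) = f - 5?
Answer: -24001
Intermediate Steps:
v(f) = -5 + f
v((4 + 1)**2) - 153*157 = (-5 + (4 + 1)**2) - 153*157 = (-5 + 5**2) - 24021 = (-5 + 25) - 24021 = 20 - 24021 = -24001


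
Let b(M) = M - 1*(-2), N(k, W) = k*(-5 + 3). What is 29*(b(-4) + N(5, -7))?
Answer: -348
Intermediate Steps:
N(k, W) = -2*k (N(k, W) = k*(-2) = -2*k)
b(M) = 2 + M (b(M) = M + 2 = 2 + M)
29*(b(-4) + N(5, -7)) = 29*((2 - 4) - 2*5) = 29*(-2 - 10) = 29*(-12) = -348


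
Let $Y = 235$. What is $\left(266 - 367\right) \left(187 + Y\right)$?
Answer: $-42622$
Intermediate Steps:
$\left(266 - 367\right) \left(187 + Y\right) = \left(266 - 367\right) \left(187 + 235\right) = \left(-101\right) 422 = -42622$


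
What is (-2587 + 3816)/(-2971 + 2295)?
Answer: -1229/676 ≈ -1.8180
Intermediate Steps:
(-2587 + 3816)/(-2971 + 2295) = 1229/(-676) = 1229*(-1/676) = -1229/676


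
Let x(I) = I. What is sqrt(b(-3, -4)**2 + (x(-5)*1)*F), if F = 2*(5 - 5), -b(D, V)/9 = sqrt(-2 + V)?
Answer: 9*I*sqrt(6) ≈ 22.045*I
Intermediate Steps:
b(D, V) = -9*sqrt(-2 + V)
F = 0 (F = 2*0 = 0)
sqrt(b(-3, -4)**2 + (x(-5)*1)*F) = sqrt((-9*sqrt(-2 - 4))**2 - 5*1*0) = sqrt((-9*I*sqrt(6))**2 - 5*0) = sqrt((-9*I*sqrt(6))**2 + 0) = sqrt(-486 + 0) = sqrt(-486) = 9*I*sqrt(6)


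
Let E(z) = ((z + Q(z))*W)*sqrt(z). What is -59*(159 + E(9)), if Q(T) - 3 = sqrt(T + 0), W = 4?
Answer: -20001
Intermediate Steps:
Q(T) = 3 + sqrt(T) (Q(T) = 3 + sqrt(T + 0) = 3 + sqrt(T))
E(z) = sqrt(z)*(12 + 4*z + 4*sqrt(z)) (E(z) = ((z + (3 + sqrt(z)))*4)*sqrt(z) = ((3 + z + sqrt(z))*4)*sqrt(z) = (12 + 4*z + 4*sqrt(z))*sqrt(z) = sqrt(z)*(12 + 4*z + 4*sqrt(z)))
-59*(159 + E(9)) = -59*(159 + 4*sqrt(9)*(3 + 9 + sqrt(9))) = -59*(159 + 4*3*(3 + 9 + 3)) = -59*(159 + 4*3*15) = -59*(159 + 180) = -59*339 = -20001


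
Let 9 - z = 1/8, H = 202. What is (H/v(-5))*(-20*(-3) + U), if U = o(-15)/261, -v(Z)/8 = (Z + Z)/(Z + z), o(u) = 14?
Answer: 24537647/41760 ≈ 587.59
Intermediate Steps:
z = 71/8 (z = 9 - 1/8 = 9 - 1*⅛ = 9 - ⅛ = 71/8 ≈ 8.8750)
v(Z) = -16*Z/(71/8 + Z) (v(Z) = -8*(Z + Z)/(Z + 71/8) = -8*2*Z/(71/8 + Z) = -16*Z/(71/8 + Z))
U = 14/261 ≈ 0.053640
(H/v(-5))*(-20*(-3) + U) = (202/((-128*(-5)/(71 + 8*(-5)))))*(-20*(-3) + 14/261) = (202/((-128*(-5)/(71 - 40))))*(60 + 14/261) = (202/((-128*(-5)/31)))*(15674/261) = (202/((-128*(-5)*1/31)))*(15674/261) = (202/(640/31))*(15674/261) = (202*(31/640))*(15674/261) = (3131/320)*(15674/261) = 24537647/41760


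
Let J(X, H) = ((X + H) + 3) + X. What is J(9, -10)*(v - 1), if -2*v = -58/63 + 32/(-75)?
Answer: -5654/1575 ≈ -3.5898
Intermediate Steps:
J(X, H) = 3 + H + 2*X (J(X, H) = ((H + X) + 3) + X = (3 + H + X) + X = 3 + H + 2*X)
v = 1061/1575 (v = -(-58/63 + 32/(-75))/2 = -(-58*1/63 + 32*(-1/75))/2 = -(-58/63 - 32/75)/2 = -1/2*(-2122/1575) = 1061/1575 ≈ 0.67365)
J(9, -10)*(v - 1) = (3 - 10 + 2*9)*(1061/1575 - 1) = (3 - 10 + 18)*(-514/1575) = 11*(-514/1575) = -5654/1575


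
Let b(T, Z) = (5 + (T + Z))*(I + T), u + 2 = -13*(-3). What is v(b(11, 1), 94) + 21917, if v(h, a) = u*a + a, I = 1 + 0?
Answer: 25489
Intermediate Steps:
I = 1
u = 37 (u = -2 - 13*(-3) = -2 + 39 = 37)
b(T, Z) = (1 + T)*(5 + T + Z) (b(T, Z) = (5 + (T + Z))*(1 + T) = (5 + T + Z)*(1 + T) = (1 + T)*(5 + T + Z))
v(h, a) = 38*a (v(h, a) = 37*a + a = 38*a)
v(b(11, 1), 94) + 21917 = 38*94 + 21917 = 3572 + 21917 = 25489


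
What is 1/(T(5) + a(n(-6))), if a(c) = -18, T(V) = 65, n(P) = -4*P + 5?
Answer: 1/47 ≈ 0.021277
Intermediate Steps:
n(P) = 5 - 4*P
1/(T(5) + a(n(-6))) = 1/(65 - 18) = 1/47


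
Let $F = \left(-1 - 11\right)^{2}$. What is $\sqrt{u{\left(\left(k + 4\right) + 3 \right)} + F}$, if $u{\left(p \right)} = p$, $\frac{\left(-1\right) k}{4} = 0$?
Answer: $\sqrt{151} \approx 12.288$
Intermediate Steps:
$k = 0$ ($k = \left(-4\right) 0 = 0$)
$F = 144$ ($F = \left(-12\right)^{2} = 144$)
$\sqrt{u{\left(\left(k + 4\right) + 3 \right)} + F} = \sqrt{\left(\left(0 + 4\right) + 3\right) + 144} = \sqrt{\left(4 + 3\right) + 144} = \sqrt{7 + 144} = \sqrt{151}$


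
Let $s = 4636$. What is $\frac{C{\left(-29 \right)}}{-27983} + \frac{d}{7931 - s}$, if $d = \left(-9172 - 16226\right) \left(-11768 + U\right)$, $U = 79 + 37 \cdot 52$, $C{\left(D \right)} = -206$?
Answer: $\frac{1388021128756}{18440797} \approx 75269.0$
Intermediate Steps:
$U = 2003$ ($U = 79 + 1924 = 2003$)
$d = 248011470$ ($d = \left(-9172 - 16226\right) \left(-11768 + 2003\right) = \left(-25398\right) \left(-9765\right) = 248011470$)
$\frac{C{\left(-29 \right)}}{-27983} + \frac{d}{7931 - s} = - \frac{206}{-27983} + \frac{248011470}{7931 - 4636} = \left(-206\right) \left(- \frac{1}{27983}\right) + \frac{248011470}{7931 - 4636} = \frac{206}{27983} + \frac{248011470}{3295} = \frac{206}{27983} + 248011470 \cdot \frac{1}{3295} = \frac{206}{27983} + \frac{49602294}{659} = \frac{1388021128756}{18440797}$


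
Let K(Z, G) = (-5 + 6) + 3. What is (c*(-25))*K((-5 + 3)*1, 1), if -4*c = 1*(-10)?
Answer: -250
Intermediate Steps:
K(Z, G) = 4 (K(Z, G) = 1 + 3 = 4)
c = 5/2 (c = -(-10)/4 = -1/4*(-10) = 5/2 ≈ 2.5000)
(c*(-25))*K((-5 + 3)*1, 1) = ((5/2)*(-25))*4 = -125/2*4 = -250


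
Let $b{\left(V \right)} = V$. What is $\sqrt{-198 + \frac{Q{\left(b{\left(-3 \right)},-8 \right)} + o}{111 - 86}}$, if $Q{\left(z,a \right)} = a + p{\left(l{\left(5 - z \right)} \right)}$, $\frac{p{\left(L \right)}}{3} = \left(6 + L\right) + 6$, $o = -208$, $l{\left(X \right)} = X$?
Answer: $\frac{i \sqrt{5106}}{5} \approx 14.291 i$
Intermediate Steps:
$p{\left(L \right)} = 36 + 3 L$ ($p{\left(L \right)} = 3 \left(\left(6 + L\right) + 6\right) = 3 \left(12 + L\right) = 36 + 3 L$)
$Q{\left(z,a \right)} = 51 + a - 3 z$ ($Q{\left(z,a \right)} = a + \left(36 + 3 \left(5 - z\right)\right) = a + \left(36 - \left(-15 + 3 z\right)\right) = a - \left(-51 + 3 z\right) = 51 + a - 3 z$)
$\sqrt{-198 + \frac{Q{\left(b{\left(-3 \right)},-8 \right)} + o}{111 - 86}} = \sqrt{-198 + \frac{\left(51 - 8 - -9\right) - 208}{111 - 86}} = \sqrt{-198 + \frac{\left(51 - 8 + 9\right) - 208}{25}} = \sqrt{-198 + \left(52 - 208\right) \frac{1}{25}} = \sqrt{-198 - \frac{156}{25}} = \sqrt{- \frac{5106}{25}} = \frac{i \sqrt{5106}}{5}$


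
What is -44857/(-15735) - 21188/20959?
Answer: 606764683/329789865 ≈ 1.8399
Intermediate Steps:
-44857/(-15735) - 21188/20959 = -44857*(-1/15735) - 21188*1/20959 = 44857/15735 - 21188/20959 = 606764683/329789865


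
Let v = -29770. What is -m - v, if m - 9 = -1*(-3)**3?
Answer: 29734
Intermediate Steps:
m = 36 (m = 9 - 1*(-3)**3 = 9 - 1*(-27) = 9 + 27 = 36)
-m - v = -1*36 - 1*(-29770) = -36 + 29770 = 29734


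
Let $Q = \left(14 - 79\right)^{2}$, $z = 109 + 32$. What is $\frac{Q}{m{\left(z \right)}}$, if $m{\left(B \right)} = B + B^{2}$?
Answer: $\frac{4225}{20022} \approx 0.21102$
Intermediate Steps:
$z = 141$
$Q = 4225$ ($Q = \left(-65\right)^{2} = 4225$)
$\frac{Q}{m{\left(z \right)}} = \frac{4225}{141 \left(1 + 141\right)} = \frac{4225}{141 \cdot 142} = \frac{4225}{20022}$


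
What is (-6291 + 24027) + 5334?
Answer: 23070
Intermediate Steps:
(-6291 + 24027) + 5334 = 17736 + 5334 = 23070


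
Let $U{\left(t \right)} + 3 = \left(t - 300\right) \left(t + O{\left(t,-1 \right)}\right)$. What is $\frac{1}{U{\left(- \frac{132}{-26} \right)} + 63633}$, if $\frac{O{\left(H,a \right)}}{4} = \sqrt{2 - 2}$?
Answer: $\frac{169}{10500426} \approx 1.6095 \cdot 10^{-5}$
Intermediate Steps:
$O{\left(H,a \right)} = 0$ ($O{\left(H,a \right)} = 4 \sqrt{2 - 2} = 4 \sqrt{0} = 4 \cdot 0 = 0$)
$U{\left(t \right)} = -3 + t \left(-300 + t\right)$ ($U{\left(t \right)} = -3 + \left(t - 300\right) \left(t + 0\right) = -3 + \left(-300 + t\right) t = -3 + t \left(-300 + t\right)$)
$\frac{1}{U{\left(- \frac{132}{-26} \right)} + 63633} = \frac{1}{\left(-3 + \left(- \frac{132}{-26}\right)^{2} - 300 \left(- \frac{132}{-26}\right)\right) + 63633} = \frac{1}{\left(-3 + \left(\left(-132\right) \left(- \frac{1}{26}\right)\right)^{2} - 300 \left(\left(-132\right) \left(- \frac{1}{26}\right)\right)\right) + 63633} = \frac{1}{\left(-3 + \left(\frac{66}{13}\right)^{2} - \frac{19800}{13}\right) + 63633} = \frac{1}{\left(-3 + \frac{4356}{169} - \frac{19800}{13}\right) + 63633} = \frac{1}{- \frac{253551}{169} + 63633} = \frac{1}{\frac{10500426}{169}} = \frac{169}{10500426}$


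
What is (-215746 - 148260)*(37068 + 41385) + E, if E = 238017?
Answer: -28557124701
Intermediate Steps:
(-215746 - 148260)*(37068 + 41385) + E = (-215746 - 148260)*(37068 + 41385) + 238017 = -364006*78453 + 238017 = -28557362718 + 238017 = -28557124701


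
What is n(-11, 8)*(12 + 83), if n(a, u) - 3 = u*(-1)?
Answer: -475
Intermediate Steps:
n(a, u) = 3 - u (n(a, u) = 3 + u*(-1) = 3 - u)
n(-11, 8)*(12 + 83) = (3 - 1*8)*(12 + 83) = (3 - 8)*95 = -5*95 = -475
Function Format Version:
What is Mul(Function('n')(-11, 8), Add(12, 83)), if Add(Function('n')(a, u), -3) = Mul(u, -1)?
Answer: -475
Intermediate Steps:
Function('n')(a, u) = Add(3, Mul(-1, u)) (Function('n')(a, u) = Add(3, Mul(u, -1)) = Add(3, Mul(-1, u)))
Mul(Function('n')(-11, 8), Add(12, 83)) = Mul(Add(3, Mul(-1, 8)), Add(12, 83)) = Mul(Add(3, -8), 95) = Mul(-5, 95) = -475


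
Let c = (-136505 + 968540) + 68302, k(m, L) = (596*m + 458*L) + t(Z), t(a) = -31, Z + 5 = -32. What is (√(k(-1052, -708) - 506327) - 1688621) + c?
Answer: -788284 + I*√1457614 ≈ -7.8828e+5 + 1207.3*I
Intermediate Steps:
Z = -37 (Z = -5 - 32 = -37)
k(m, L) = -31 + 458*L + 596*m (k(m, L) = (596*m + 458*L) - 31 = (458*L + 596*m) - 31 = -31 + 458*L + 596*m)
c = 900337 (c = 832035 + 68302 = 900337)
(√(k(-1052, -708) - 506327) - 1688621) + c = (√((-31 + 458*(-708) + 596*(-1052)) - 506327) - 1688621) + 900337 = (√((-31 - 324264 - 626992) - 506327) - 1688621) + 900337 = (√(-951287 - 506327) - 1688621) + 900337 = (√(-1457614) - 1688621) + 900337 = (I*√1457614 - 1688621) + 900337 = (-1688621 + I*√1457614) + 900337 = -788284 + I*√1457614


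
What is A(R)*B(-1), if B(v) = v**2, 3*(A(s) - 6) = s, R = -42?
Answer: -8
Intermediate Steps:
A(s) = 6 + s/3
A(R)*B(-1) = (6 + (1/3)*(-42))*(-1)**2 = (6 - 14)*1 = -8*1 = -8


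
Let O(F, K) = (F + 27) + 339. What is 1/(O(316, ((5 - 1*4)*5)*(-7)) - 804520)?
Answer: -1/803838 ≈ -1.2440e-6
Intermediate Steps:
O(F, K) = 366 + F (O(F, K) = (27 + F) + 339 = 366 + F)
1/(O(316, ((5 - 1*4)*5)*(-7)) - 804520) = 1/((366 + 316) - 804520) = 1/(682 - 804520) = 1/(-803838) = -1/803838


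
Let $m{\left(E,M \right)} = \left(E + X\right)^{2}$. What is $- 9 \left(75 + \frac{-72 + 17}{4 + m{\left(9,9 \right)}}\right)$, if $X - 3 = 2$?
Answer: $- \frac{26901}{40} \approx -672.53$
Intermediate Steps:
$X = 5$ ($X = 3 + 2 = 5$)
$m{\left(E,M \right)} = \left(5 + E\right)^{2}$ ($m{\left(E,M \right)} = \left(E + 5\right)^{2} = \left(5 + E\right)^{2}$)
$- 9 \left(75 + \frac{-72 + 17}{4 + m{\left(9,9 \right)}}\right) = - 9 \left(75 + \frac{-72 + 17}{4 + \left(5 + 9\right)^{2}}\right) = - 9 \left(75 - \frac{55}{4 + 14^{2}}\right) = - 9 \left(75 - \frac{55}{4 + 196}\right) = - 9 \left(75 - \frac{55}{200}\right) = - 9 \left(75 - \frac{11}{40}\right) = \left(-9\right) \frac{2989}{40} = - \frac{26901}{40}$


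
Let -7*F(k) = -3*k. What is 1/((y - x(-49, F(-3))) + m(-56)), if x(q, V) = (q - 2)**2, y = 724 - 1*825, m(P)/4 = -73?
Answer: -1/2994 ≈ -0.00033400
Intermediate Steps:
m(P) = -292 (m(P) = 4*(-73) = -292)
F(k) = 3*k/7 (F(k) = -(-3)*k/7 = 3*k/7)
y = -101 (y = 724 - 825 = -101)
x(q, V) = (-2 + q)**2
1/((y - x(-49, F(-3))) + m(-56)) = 1/((-101 - (-2 - 49)**2) - 292) = 1/((-101 - 1*(-51)**2) - 292) = 1/((-101 - 1*2601) - 292) = 1/((-101 - 2601) - 292) = 1/(-2702 - 292) = 1/(-2994) = -1/2994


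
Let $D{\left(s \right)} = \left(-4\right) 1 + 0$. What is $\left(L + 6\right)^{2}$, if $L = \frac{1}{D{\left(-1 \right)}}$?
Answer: $\frac{529}{16} \approx 33.063$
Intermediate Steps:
$D{\left(s \right)} = -4$ ($D{\left(s \right)} = -4 + 0 = -4$)
$L = - \frac{1}{4}$ ($L = \frac{1}{-4} = - \frac{1}{4} \approx -0.25$)
$\left(L + 6\right)^{2} = \left(- \frac{1}{4} + 6\right)^{2} = \left(\frac{23}{4}\right)^{2} = \frac{529}{16}$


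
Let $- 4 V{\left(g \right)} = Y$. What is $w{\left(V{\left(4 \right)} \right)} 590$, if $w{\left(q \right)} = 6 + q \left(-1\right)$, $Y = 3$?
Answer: $\frac{7965}{2} \approx 3982.5$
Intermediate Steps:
$V{\left(g \right)} = - \frac{3}{4}$ ($V{\left(g \right)} = \left(- \frac{1}{4}\right) 3 = - \frac{3}{4}$)
$w{\left(q \right)} = 6 - q$
$w{\left(V{\left(4 \right)} \right)} 590 = \left(6 - - \frac{3}{4}\right) 590 = \left(6 + \frac{3}{4}\right) 590 = \frac{27}{4} \cdot 590 = \frac{7965}{2}$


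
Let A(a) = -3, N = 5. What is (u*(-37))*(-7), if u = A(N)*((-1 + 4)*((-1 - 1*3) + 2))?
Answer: 4662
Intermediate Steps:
u = 18 (u = -3*(-1 + 4)*((-1 - 1*3) + 2) = -9*((-1 - 3) + 2) = -9*(-4 + 2) = -9*(-2) = -3*(-6) = 18)
(u*(-37))*(-7) = (18*(-37))*(-7) = -666*(-7) = 4662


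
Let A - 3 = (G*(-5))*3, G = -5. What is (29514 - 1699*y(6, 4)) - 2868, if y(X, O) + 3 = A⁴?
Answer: -62888548401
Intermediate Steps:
A = 78 (A = 3 - 5*(-5)*3 = 3 + 25*3 = 3 + 75 = 78)
y(X, O) = 37015053 (y(X, O) = -3 + 78⁴ = -3 + 37015056 = 37015053)
(29514 - 1699*y(6, 4)) - 2868 = (29514 - 1699*37015053) - 2868 = (29514 - 62888575047) - 2868 = -62888545533 - 2868 = -62888548401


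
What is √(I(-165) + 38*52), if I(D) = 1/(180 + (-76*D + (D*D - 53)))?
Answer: √786137611989/19946 ≈ 44.452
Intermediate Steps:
I(D) = 1/(127 + D² - 76*D) (I(D) = 1/(180 + (-76*D + (D² - 53))) = 1/(180 + (-76*D + (-53 + D²))) = 1/(180 + (-53 + D² - 76*D)) = 1/(127 + D² - 76*D))
√(I(-165) + 38*52) = √(1/(127 + (-165)² - 76*(-165)) + 38*52) = √(1/(127 + 27225 + 12540) + 1976) = √(1/39892 + 1976) = √(78826593/39892) = √786137611989/19946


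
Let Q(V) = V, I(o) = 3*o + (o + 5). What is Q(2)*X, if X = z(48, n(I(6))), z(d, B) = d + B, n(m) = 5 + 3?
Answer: 112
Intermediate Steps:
I(o) = 5 + 4*o (I(o) = 3*o + (5 + o) = 5 + 4*o)
n(m) = 8
z(d, B) = B + d
X = 56 (X = 8 + 48 = 56)
Q(2)*X = 2*56 = 112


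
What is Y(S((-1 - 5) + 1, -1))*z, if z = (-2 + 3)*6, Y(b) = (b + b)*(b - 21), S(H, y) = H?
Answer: 1560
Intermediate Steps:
Y(b) = 2*b*(-21 + b) (Y(b) = (2*b)*(-21 + b) = 2*b*(-21 + b))
z = 6 (z = 1*6 = 6)
Y(S((-1 - 5) + 1, -1))*z = (2*((-1 - 5) + 1)*(-21 + ((-1 - 5) + 1)))*6 = (2*(-6 + 1)*(-21 + (-6 + 1)))*6 = (2*(-5)*(-21 - 5))*6 = (2*(-5)*(-26))*6 = 260*6 = 1560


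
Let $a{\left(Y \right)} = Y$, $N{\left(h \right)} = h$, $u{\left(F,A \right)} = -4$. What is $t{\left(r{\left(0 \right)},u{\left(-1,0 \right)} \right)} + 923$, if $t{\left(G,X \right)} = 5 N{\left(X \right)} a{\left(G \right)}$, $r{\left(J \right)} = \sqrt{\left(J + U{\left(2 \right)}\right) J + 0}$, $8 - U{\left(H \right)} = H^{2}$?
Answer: $923$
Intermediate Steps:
$U{\left(H \right)} = 8 - H^{2}$
$r{\left(J \right)} = \sqrt{J \left(4 + J\right)}$ ($r{\left(J \right)} = \sqrt{\left(J + \left(8 - 2^{2}\right)\right) J + 0} = \sqrt{\left(J + \left(8 - 4\right)\right) J + 0} = \sqrt{\left(J + 4\right) J + 0} = \sqrt{\left(4 + J\right) J + 0} = \sqrt{J \left(4 + J\right) + 0} = \sqrt{J \left(4 + J\right)}$)
$t{\left(G,X \right)} = 5 G X$ ($t{\left(G,X \right)} = 5 X G = 5 G X$)
$t{\left(r{\left(0 \right)},u{\left(-1,0 \right)} \right)} + 923 = 5 \sqrt{0 \left(4 + 0\right)} \left(-4\right) + 923 = 5 \sqrt{0 \cdot 4} \left(-4\right) + 923 = 5 \sqrt{0} \left(-4\right) + 923 = 5 \cdot 0 \left(-4\right) + 923 = 0 + 923 = 923$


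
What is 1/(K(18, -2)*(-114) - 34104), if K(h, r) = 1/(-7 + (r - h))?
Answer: -9/306898 ≈ -2.9326e-5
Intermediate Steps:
K(h, r) = 1/(-7 + r - h)
1/(K(18, -2)*(-114) - 34104) = 1/(-114/(-7 - 2 - 1*18) - 34104) = 1/(-114/(-7 - 2 - 18) - 34104) = 1/(-114/(-27) - 34104) = 1/(-1/27*(-114) - 34104) = 1/(38/9 - 34104) = 1/(-306898/9) = -9/306898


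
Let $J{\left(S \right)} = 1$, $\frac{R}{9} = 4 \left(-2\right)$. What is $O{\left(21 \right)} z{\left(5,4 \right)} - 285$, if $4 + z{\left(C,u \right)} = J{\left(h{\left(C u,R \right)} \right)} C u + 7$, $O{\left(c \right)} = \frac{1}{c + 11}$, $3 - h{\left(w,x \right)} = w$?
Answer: $- \frac{9097}{32} \approx -284.28$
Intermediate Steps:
$R = -72$ ($R = 9 \cdot 4 \left(-2\right) = 9 \left(-8\right) = -72$)
$h{\left(w,x \right)} = 3 - w$
$O{\left(c \right)} = \frac{1}{11 + c}$
$z{\left(C,u \right)} = 3 + C u$ ($z{\left(C,u \right)} = -4 + \left(1 C u + 7\right) = -4 + \left(C u + 7\right) = -4 + \left(7 + C u\right) = 3 + C u$)
$O{\left(21 \right)} z{\left(5,4 \right)} - 285 = \frac{3 + 5 \cdot 4}{11 + 21} - 285 = \frac{3 + 20}{32} - 285 = \frac{1}{32} \cdot 23 - 285 = \frac{23}{32} - 285 = - \frac{9097}{32}$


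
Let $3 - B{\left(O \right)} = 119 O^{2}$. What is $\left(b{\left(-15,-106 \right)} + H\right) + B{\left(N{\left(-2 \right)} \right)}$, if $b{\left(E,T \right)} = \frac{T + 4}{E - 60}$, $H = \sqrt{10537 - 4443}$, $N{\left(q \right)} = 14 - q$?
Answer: $- \frac{761491}{25} + \sqrt{6094} \approx -30382.0$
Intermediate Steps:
$H = \sqrt{6094} \approx 78.064$
$B{\left(O \right)} = 3 - 119 O^{2}$
$b{\left(E,T \right)} = \frac{4 + T}{-60 + E}$
$\left(b{\left(-15,-106 \right)} + H\right) + B{\left(N{\left(-2 \right)} \right)} = \left(\frac{4 - 106}{-60 - 15} + \sqrt{6094}\right) + \left(3 - 119 \left(14 - -2\right)^{2}\right) = \left(\frac{1}{-75} \left(-102\right) + \sqrt{6094}\right) + \left(3 - 119 \left(14 + 2\right)^{2}\right) = \left(\left(- \frac{1}{75}\right) \left(-102\right) + \sqrt{6094}\right) + \left(3 - 119 \cdot 16^{2}\right) = \left(\frac{34}{25} + \sqrt{6094}\right) + \left(3 - 30464\right) = \left(\frac{34}{25} + \sqrt{6094}\right) - 30461 = - \frac{761491}{25} + \sqrt{6094}$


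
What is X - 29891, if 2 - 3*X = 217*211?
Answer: -135458/3 ≈ -45153.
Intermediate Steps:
X = -45785/3 (X = 2/3 - 217*211/3 = 2/3 - 1/3*45787 = 2/3 - 45787/3 = -45785/3 ≈ -15262.)
X - 29891 = -45785/3 - 29891 = -135458/3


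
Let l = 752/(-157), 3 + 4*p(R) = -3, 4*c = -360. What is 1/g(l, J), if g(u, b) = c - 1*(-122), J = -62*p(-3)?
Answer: 1/32 ≈ 0.031250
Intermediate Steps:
c = -90 (c = (1/4)*(-360) = -90)
p(R) = -3/2 (p(R) = -3/4 + (1/4)*(-3) = -3/4 - 3/4 = -3/2)
J = 93 (J = -62*(-3/2) = 93)
l = -752/157 (l = 752*(-1/157) = -752/157 ≈ -4.7898)
g(u, b) = 32 (g(u, b) = -90 - 1*(-122) = -90 + 122 = 32)
1/g(l, J) = 1/32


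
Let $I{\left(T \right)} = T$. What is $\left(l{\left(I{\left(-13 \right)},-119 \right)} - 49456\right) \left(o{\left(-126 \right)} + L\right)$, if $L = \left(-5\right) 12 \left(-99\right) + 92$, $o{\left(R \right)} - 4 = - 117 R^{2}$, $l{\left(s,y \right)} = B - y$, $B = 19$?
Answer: $91310107008$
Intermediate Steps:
$l{\left(s,y \right)} = 19 - y$
$o{\left(R \right)} = 4 - 117 R^{2}$
$L = 6032$ ($L = \left(-60\right) \left(-99\right) + 92 = 5940 + 92 = 6032$)
$\left(l{\left(I{\left(-13 \right)},-119 \right)} - 49456\right) \left(o{\left(-126 \right)} + L\right) = \left(\left(19 - -119\right) - 49456\right) \left(\left(4 - 117 \left(-126\right)^{2}\right) + 6032\right) = \left(\left(19 + 119\right) - 49456\right) \left(\left(4 - 1857492\right) + 6032\right) = \left(138 - 49456\right) \left(\left(4 - 1857492\right) + 6032\right) = - 49318 \left(-1857488 + 6032\right) = \left(-49318\right) \left(-1851456\right) = 91310107008$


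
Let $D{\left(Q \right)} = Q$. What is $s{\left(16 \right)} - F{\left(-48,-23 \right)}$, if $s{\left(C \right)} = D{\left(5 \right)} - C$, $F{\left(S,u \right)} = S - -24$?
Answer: $13$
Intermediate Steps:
$F{\left(S,u \right)} = 24 + S$ ($F{\left(S,u \right)} = S + 24 = 24 + S$)
$s{\left(C \right)} = 5 - C$
$s{\left(16 \right)} - F{\left(-48,-23 \right)} = \left(5 - 16\right) - \left(24 - 48\right) = \left(5 - 16\right) - -24 = -11 + 24 = 13$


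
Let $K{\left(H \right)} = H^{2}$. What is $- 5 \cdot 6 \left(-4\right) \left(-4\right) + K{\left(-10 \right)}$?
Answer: $-380$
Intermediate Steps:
$- 5 \cdot 6 \left(-4\right) \left(-4\right) + K{\left(-10 \right)} = - 5 \cdot 6 \left(-4\right) \left(-4\right) + \left(-10\right)^{2} = - 5 \left(\left(-24\right) \left(-4\right)\right) + 100 = \left(-5\right) 96 + 100 = -480 + 100 = -380$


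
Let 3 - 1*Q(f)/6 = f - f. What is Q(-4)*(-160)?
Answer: -2880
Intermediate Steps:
Q(f) = 18 (Q(f) = 18 - 6*(f - f) = 18 - 6*0 = 18 + 0 = 18)
Q(-4)*(-160) = 18*(-160) = -2880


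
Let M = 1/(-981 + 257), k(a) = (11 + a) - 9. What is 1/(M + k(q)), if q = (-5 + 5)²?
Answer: 724/1447 ≈ 0.50035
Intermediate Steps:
q = 0 (q = 0² = 0)
k(a) = 2 + a
M = -1/724 (M = 1/(-724) = -1/724 ≈ -0.0013812)
1/(M + k(q)) = 1/(-1/724 + (2 + 0)) = 1/(-1/724 + 2) = 1/(1447/724) = 724/1447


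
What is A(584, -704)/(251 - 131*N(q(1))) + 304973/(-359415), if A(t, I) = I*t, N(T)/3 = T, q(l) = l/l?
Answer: 453144599/156555 ≈ 2894.5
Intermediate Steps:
q(l) = 1
N(T) = 3*T
A(584, -704)/(251 - 131*N(q(1))) + 304973/(-359415) = (-704*584)/(251 - 393) + 304973/(-359415) = -411136/(251 - 131*3) + 304973*(-1/359415) = -411136/(251 - 393) - 1871/2205 = -411136/(-142) - 1871/2205 = -411136*(-1/142) - 1871/2205 = 205568/71 - 1871/2205 = 453144599/156555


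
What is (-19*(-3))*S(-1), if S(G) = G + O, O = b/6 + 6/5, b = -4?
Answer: -133/5 ≈ -26.600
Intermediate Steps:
O = 8/15 (O = -4/6 + 6/5 = -4*⅙ + 6*(⅕) = -⅔ + 6/5 = 8/15 ≈ 0.53333)
S(G) = 8/15 + G (S(G) = G + 8/15 = 8/15 + G)
(-19*(-3))*S(-1) = (-19*(-3))*(8/15 - 1) = 57*(-7/15) = -133/5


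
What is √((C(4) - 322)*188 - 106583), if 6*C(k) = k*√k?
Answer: I*√1501815/3 ≈ 408.5*I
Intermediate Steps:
C(k) = k^(3/2)/6 (C(k) = (k*√k)/6 = k^(3/2)/6)
√((C(4) - 322)*188 - 106583) = √((4^(3/2)/6 - 322)*188 - 106583) = √(((⅙)*8 - 322)*188 - 106583) = √((4/3 - 322)*188 - 106583) = √(-962/3*188 - 106583) = √(-180856/3 - 106583) = √(-500605/3) = I*√1501815/3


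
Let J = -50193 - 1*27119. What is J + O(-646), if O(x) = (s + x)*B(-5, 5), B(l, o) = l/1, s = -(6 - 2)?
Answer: -74062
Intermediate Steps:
s = -4 (s = -1*4 = -4)
J = -77312 (J = -50193 - 27119 = -77312)
B(l, o) = l (B(l, o) = l*1 = l)
O(x) = 20 - 5*x (O(x) = (-4 + x)*(-5) = 20 - 5*x)
J + O(-646) = -77312 + (20 - 5*(-646)) = -77312 + (20 + 3230) = -77312 + 3250 = -74062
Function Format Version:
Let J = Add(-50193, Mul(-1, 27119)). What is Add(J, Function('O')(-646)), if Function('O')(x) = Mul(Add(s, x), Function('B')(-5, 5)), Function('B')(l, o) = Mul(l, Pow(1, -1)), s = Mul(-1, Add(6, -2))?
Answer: -74062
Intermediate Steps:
s = -4 (s = Mul(-1, 4) = -4)
J = -77312 (J = Add(-50193, -27119) = -77312)
Function('B')(l, o) = l (Function('B')(l, o) = Mul(l, 1) = l)
Function('O')(x) = Add(20, Mul(-5, x)) (Function('O')(x) = Mul(Add(-4, x), -5) = Add(20, Mul(-5, x)))
Add(J, Function('O')(-646)) = Add(-77312, Add(20, Mul(-5, -646))) = Add(-77312, Add(20, 3230)) = Add(-77312, 3250) = -74062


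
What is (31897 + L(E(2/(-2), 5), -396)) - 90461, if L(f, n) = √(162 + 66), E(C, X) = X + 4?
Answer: -58564 + 2*√57 ≈ -58549.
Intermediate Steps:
E(C, X) = 4 + X
L(f, n) = 2*√57 (L(f, n) = √228 = 2*√57)
(31897 + L(E(2/(-2), 5), -396)) - 90461 = (31897 + 2*√57) - 90461 = -58564 + 2*√57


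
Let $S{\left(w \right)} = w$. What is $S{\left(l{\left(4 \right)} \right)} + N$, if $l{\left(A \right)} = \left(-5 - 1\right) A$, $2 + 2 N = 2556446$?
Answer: $1278198$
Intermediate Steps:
$N = 1278222$ ($N = -1 + \frac{1}{2} \cdot 2556446 = -1 + 1278223 = 1278222$)
$l{\left(A \right)} = - 6 A$
$S{\left(l{\left(4 \right)} \right)} + N = \left(-6\right) 4 + 1278222 = -24 + 1278222 = 1278198$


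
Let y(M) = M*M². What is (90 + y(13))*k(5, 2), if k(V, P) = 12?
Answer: 27444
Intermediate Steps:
y(M) = M³
(90 + y(13))*k(5, 2) = (90 + 13³)*12 = (90 + 2197)*12 = 2287*12 = 27444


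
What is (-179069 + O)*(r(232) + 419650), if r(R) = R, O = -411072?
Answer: -247789583362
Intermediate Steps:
(-179069 + O)*(r(232) + 419650) = (-179069 - 411072)*(232 + 419650) = -590141*419882 = -247789583362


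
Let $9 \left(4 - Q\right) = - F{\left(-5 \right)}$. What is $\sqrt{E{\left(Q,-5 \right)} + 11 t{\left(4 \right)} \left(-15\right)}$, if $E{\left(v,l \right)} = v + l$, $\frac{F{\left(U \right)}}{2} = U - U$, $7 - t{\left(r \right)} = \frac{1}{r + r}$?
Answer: $\frac{i \sqrt{18166}}{4} \approx 33.695 i$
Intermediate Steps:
$t{\left(r \right)} = 7 - \frac{1}{2 r}$ ($t{\left(r \right)} = 7 - \frac{1}{r + r} = 7 - \frac{1}{2 r}$)
$F{\left(U \right)} = 0$ ($F{\left(U \right)} = 2 \left(U - U\right) = 2 \cdot 0 = 0$)
$Q = 4$ ($Q = 4 - \frac{\left(-1\right) 0}{9} = 4 - 0 = 4 + 0 = 4$)
$E{\left(v,l \right)} = l + v$
$\sqrt{E{\left(Q,-5 \right)} + 11 t{\left(4 \right)} \left(-15\right)} = \sqrt{\left(-5 + 4\right) + 11 \left(7 - \frac{1}{2 \cdot 4}\right) \left(-15\right)} = \sqrt{-1 + 11 \left(7 - \frac{1}{8}\right) \left(-15\right)} = \sqrt{-1 + 11 \cdot \frac{55}{8} \left(-15\right)} = \sqrt{-1 + \frac{605}{8} \left(-15\right)} = \sqrt{-1 - \frac{9075}{8}} = \sqrt{- \frac{9083}{8}} = \frac{i \sqrt{18166}}{4}$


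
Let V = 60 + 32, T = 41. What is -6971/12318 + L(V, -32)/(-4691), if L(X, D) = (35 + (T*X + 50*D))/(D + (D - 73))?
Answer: -4452845831/7916372106 ≈ -0.56249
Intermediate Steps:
V = 92
L(X, D) = (35 + 41*X + 50*D)/(-73 + 2*D) (L(X, D) = (35 + (41*X + 50*D))/(D + (D - 73)) = (35 + 41*X + 50*D)/(D + (-73 + D)) = (35 + 41*X + 50*D)/(-73 + 2*D))
-6971/12318 + L(V, -32)/(-4691) = -6971/12318 + ((35 + 41*92 + 50*(-32))/(-73 + 2*(-32)))/(-4691) = -6971*1/12318 + ((35 + 3772 - 1600)/(-73 - 64))*(-1/4691) = -6971/12318 + (2207/(-137))*(-1/4691) = -6971/12318 - 1/137*2207*(-1/4691) = -6971/12318 - 2207/137*(-1/4691) = -6971/12318 + 2207/642667 = -4452845831/7916372106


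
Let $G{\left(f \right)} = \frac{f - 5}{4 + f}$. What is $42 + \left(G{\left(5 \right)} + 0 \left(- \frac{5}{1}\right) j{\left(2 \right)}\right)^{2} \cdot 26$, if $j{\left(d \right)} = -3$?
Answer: $42$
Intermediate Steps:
$G{\left(f \right)} = \frac{-5 + f}{4 + f}$
$42 + \left(G{\left(5 \right)} + 0 \left(- \frac{5}{1}\right) j{\left(2 \right)}\right)^{2} \cdot 26 = 42 + \left(\frac{-5 + 5}{4 + 5} + 0 \left(- \frac{5}{1}\right) \left(-3\right)\right)^{2} \cdot 26 = 42 + \left(\frac{1}{9} \cdot 0 + 0 \left(\left(-5\right) 1\right) \left(-3\right)\right)^{2} \cdot 26 = 42 + \left(\frac{1}{9} \cdot 0 + 0 \left(-5\right) \left(-3\right)\right)^{2} \cdot 26 = 42 + \left(0 + 0 \left(-3\right)\right)^{2} \cdot 26 = 42 + \left(0 + 0\right)^{2} \cdot 26 = 42 + 0^{2} \cdot 26 = 42 + 0 \cdot 26 = 42 + 0 = 42$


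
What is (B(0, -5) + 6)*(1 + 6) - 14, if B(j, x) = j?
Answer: 28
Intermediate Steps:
(B(0, -5) + 6)*(1 + 6) - 14 = (0 + 6)*(1 + 6) - 14 = 6*7 - 14 = 42 - 14 = 28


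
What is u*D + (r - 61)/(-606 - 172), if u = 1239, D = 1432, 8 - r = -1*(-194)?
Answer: 1380365191/778 ≈ 1.7742e+6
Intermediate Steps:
r = -186 (r = 8 - (-1)*(-194) = 8 - 1*194 = 8 - 194 = -186)
u*D + (r - 61)/(-606 - 172) = 1239*1432 + (-186 - 61)/(-606 - 172) = 1774248 - 247/(-778) = 1774248 - 247*(-1/778) = 1774248 + 247/778 = 1380365191/778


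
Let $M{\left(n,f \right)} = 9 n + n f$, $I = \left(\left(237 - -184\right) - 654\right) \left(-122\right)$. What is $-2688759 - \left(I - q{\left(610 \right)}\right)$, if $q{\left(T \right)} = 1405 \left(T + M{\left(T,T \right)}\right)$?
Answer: $528653815$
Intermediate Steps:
$I = 28426$ ($I = \left(\left(237 + 184\right) - 654\right) \left(-122\right) = \left(421 - 654\right) \left(-122\right) = \left(-233\right) \left(-122\right) = 28426$)
$M{\left(n,f \right)} = 9 n + f n$
$q{\left(T \right)} = 1405 T + 1405 T \left(9 + T\right)$ ($q{\left(T \right)} = 1405 \left(T + T \left(9 + T\right)\right) = 1405 T + 1405 T \left(9 + T\right)$)
$-2688759 - \left(I - q{\left(610 \right)}\right) = -2688759 + \left(1405 \cdot 610 \left(10 + 610\right) - 28426\right) = -2688759 - \left(28426 - 531371000\right) = -2688759 + \left(531371000 - 28426\right) = -2688759 + 531342574 = 528653815$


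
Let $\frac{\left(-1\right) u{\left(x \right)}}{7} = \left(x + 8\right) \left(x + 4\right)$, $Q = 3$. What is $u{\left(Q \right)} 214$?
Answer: $-115346$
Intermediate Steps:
$u{\left(x \right)} = - 7 \left(4 + x\right) \left(8 + x\right)$ ($u{\left(x \right)} = - 7 \left(x + 8\right) \left(x + 4\right) = - 7 \left(8 + x\right) \left(4 + x\right) = - 7 \left(4 + x\right) \left(8 + x\right)$)
$u{\left(Q \right)} 214 = \left(-224 - 252 - 7 \cdot 3^{2}\right) 214 = \left(-224 - 252 - 63\right) 214 = \left(-539\right) 214 = -115346$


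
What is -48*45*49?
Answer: -105840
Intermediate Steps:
-48*45*49 = -2160*49 = -105840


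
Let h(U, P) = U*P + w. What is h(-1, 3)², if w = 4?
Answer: 1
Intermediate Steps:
h(U, P) = 4 + P*U (h(U, P) = U*P + 4 = P*U + 4 = 4 + P*U)
h(-1, 3)² = (4 + 3*(-1))² = (4 - 3)² = 1² = 1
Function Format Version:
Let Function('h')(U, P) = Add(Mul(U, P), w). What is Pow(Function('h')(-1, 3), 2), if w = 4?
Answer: 1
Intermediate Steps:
Function('h')(U, P) = Add(4, Mul(P, U)) (Function('h')(U, P) = Add(Mul(U, P), 4) = Add(Mul(P, U), 4) = Add(4, Mul(P, U)))
Pow(Function('h')(-1, 3), 2) = Pow(Add(4, Mul(3, -1)), 2) = Pow(Add(4, -3), 2) = Pow(1, 2) = 1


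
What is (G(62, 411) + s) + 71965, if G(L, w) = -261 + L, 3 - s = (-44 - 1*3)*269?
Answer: 84412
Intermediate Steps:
s = 12646 (s = 3 - (-44 - 1*3)*269 = 3 - (-44 - 3)*269 = 3 - (-47)*269 = 3 - 1*(-12643) = 3 + 12643 = 12646)
(G(62, 411) + s) + 71965 = ((-261 + 62) + 12646) + 71965 = (-199 + 12646) + 71965 = 12447 + 71965 = 84412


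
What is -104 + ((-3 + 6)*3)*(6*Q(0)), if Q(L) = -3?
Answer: -266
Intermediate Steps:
-104 + ((-3 + 6)*3)*(6*Q(0)) = -104 + ((-3 + 6)*3)*(6*(-3)) = -104 + (3*3)*(-18) = -104 + 9*(-18) = -104 - 162 = -266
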